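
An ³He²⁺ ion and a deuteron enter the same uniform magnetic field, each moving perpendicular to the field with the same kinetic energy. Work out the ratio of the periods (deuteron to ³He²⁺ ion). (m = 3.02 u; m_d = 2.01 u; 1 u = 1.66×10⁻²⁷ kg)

ratio ≈ 1.33

T = 2πm/(qB) is independent of speed, so T₂/T₁ = (m₂/q₂)/(m₁/q₁).
T_{deuteron}/T_{³He²⁺ ion} = (3.34×10^-27/1e) / (5.01×10^-27/2e) = 1.33.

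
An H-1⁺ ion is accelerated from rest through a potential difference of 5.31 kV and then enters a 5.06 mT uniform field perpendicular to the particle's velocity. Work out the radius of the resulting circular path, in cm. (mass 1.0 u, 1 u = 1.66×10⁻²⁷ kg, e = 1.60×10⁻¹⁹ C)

The kinetic energy gained is K = qV = (1×1.60×10^-19)(5310) = 8.50×10^-16 J.
v = √(2K/m) = 1.01×10^6 m/s.
r = mv/(qB) = (1.66×10^-27)(1.01×10^6) / [(1×1.60×10^-19)(5.06×10^-3)] = 2.07 m.

r ≈ 207 cm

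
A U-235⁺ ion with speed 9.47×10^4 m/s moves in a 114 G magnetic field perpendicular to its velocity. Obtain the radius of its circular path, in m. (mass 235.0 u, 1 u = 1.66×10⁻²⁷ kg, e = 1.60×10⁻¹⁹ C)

The magnetic force provides the centripetal force: qvB = mv²/r, so r = mv/(qB).
r = (3.90×10^-25 kg)(9.47×10^4 m/s) / [(1×1.60×10^-19 C)(0.0114 T)] = 20.3 m.

r ≈ 20.3 m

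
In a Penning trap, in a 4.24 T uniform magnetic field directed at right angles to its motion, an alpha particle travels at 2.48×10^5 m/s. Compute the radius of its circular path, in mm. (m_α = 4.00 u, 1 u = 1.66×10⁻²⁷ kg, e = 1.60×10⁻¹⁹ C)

The magnetic force provides the centripetal force: qvB = mv²/r, so r = mv/(qB).
r = (6.64×10^-27 kg)(2.48×10^5 m/s) / [(2×1.60×10^-19 C)(4.24 T)] = 1.21×10^-3 m.

r ≈ 1.21 mm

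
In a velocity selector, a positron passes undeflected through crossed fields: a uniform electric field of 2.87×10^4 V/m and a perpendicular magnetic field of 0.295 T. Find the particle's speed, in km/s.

For zero net force, qE = qvB, so v = E/B.
v = (2.87×10^4) / (0.295) = 9.73×10^4 m/s.

v ≈ 97.3 km/s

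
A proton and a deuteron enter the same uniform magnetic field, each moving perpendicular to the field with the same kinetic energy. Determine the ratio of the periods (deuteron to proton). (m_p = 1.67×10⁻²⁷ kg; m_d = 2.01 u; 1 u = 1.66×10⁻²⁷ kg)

T = 2πm/(qB) is independent of speed, so T₂/T₁ = (m₂/q₂)/(m₁/q₁).
T_{deuteron}/T_{proton} = (3.34×10^-27/1e) / (1.67×10^-27/1e) = 2.00.

ratio ≈ 2.00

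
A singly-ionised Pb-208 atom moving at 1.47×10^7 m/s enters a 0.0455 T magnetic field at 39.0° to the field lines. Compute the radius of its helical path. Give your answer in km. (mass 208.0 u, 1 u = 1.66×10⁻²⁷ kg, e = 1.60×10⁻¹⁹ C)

Only the perpendicular component v⊥ = v sin39.0° = 9.25×10^6 m/s is bent by the field.
r = m v⊥ /(qB) = (3.45×10^-25)(9.25×10^6) / [(1×1.60×10^-19)(0.0455)] = 439 m.

r ≈ 0.439 km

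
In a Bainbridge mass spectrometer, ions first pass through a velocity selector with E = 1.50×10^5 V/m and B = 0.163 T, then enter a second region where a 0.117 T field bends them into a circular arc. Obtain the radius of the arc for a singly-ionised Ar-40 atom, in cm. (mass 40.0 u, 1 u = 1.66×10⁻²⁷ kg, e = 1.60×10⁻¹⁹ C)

The selector passes v = E/B = 1.50×10^5/0.163 = 9.20×10^5 m/s.
In the deflection region, r = mv/(qB₂) = (6.64×10^-26)(9.20×10^5) / [(1×1.60×10^-19)(0.117)] = 3.26 m.

r ≈ 326 cm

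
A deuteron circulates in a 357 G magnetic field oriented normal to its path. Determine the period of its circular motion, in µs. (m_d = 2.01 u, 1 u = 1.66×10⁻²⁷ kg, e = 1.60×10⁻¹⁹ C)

The cyclotron period is independent of speed: T = 2πm/(qB).
T = 2π(3.34×10^-27) / [(1×1.60×10^-19)(0.0357)] = 3.67×10^-6 s.

T ≈ 3.67 µs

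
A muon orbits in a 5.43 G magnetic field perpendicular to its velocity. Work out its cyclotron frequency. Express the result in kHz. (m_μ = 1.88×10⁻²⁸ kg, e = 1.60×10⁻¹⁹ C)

f = qB/(2πm) = (1×1.60×10^-19)(5.43×10^-4) / [2π(1.88×10^-28)] = 7.35×10^4 Hz.

f ≈ 73.5 kHz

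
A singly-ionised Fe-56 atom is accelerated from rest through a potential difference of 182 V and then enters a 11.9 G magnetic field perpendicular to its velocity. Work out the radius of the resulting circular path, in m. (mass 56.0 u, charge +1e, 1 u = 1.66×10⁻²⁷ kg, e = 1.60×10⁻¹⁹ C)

The kinetic energy gained is K = qV = (1×1.60×10^-19)(182) = 2.91×10^-17 J.
v = √(2K/m) = 2.50×10^4 m/s.
r = mv/(qB) = (9.30×10^-26)(2.50×10^4) / [(1×1.60×10^-19)(1.19×10^-3)] = 12.2 m.

r ≈ 12.2 m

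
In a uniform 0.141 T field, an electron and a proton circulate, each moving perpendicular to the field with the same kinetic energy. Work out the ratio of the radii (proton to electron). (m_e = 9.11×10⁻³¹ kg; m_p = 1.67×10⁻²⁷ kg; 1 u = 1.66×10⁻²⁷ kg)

r = √(2mK)/(qB) ⇒ at equal K, r ∝ √m/q.
r_{proton}/r_{electron} = 42.8.

ratio ≈ 42.8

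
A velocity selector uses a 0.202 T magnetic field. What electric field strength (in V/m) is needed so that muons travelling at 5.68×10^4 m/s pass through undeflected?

E ≈ 1.15×10^4 V/m

qE = qvB ⇒ E = vB = (5.68×10^4)(0.202) = 1.15×10^4 V/m.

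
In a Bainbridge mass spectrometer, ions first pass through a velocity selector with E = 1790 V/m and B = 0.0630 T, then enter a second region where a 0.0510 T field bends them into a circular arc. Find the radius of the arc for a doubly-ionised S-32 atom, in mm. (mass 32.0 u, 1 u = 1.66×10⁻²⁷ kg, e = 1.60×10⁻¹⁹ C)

r ≈ 92.5 mm

The selector passes v = E/B = 1790/0.0630 = 2.84×10^4 m/s.
In the deflection region, r = mv/(qB₂) = (5.31×10^-26)(2.84×10^4) / [(2×1.60×10^-19)(0.0510)] = 0.0925 m.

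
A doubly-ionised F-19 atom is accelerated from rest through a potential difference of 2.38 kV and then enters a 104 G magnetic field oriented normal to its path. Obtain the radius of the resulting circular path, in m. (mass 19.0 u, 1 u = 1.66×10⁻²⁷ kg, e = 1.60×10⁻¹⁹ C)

The kinetic energy gained is K = qV = (2×1.60×10^-19)(2380) = 7.62×10^-16 J.
v = √(2K/m) = 2.20×10^5 m/s.
r = mv/(qB) = (3.15×10^-26)(2.20×10^5) / [(2×1.60×10^-19)(0.0104)] = 2.08 m.

r ≈ 2.08 m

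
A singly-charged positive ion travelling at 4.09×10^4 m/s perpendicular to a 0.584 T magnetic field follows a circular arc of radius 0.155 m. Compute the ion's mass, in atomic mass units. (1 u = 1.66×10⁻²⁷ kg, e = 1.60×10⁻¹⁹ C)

qvB = mv²/r ⇒ m = qBr/v.
m = (1×1.60×10^-19)(0.584)(0.155) / (4.09×10^4) = 3.54×10^-25 kg = 213 u.

m ≈ 213 u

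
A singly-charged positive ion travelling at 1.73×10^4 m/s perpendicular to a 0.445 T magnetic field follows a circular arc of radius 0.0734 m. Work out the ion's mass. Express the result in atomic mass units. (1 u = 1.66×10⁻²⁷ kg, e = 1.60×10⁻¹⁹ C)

m ≈ 182 u

qvB = mv²/r ⇒ m = qBr/v.
m = (1×1.60×10^-19)(0.445)(0.0734) / (1.73×10^4) = 3.02×10^-25 kg = 182 u.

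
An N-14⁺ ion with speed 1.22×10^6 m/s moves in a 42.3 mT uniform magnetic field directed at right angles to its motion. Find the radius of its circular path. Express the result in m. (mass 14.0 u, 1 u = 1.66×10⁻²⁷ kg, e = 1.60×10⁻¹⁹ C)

r ≈ 4.19 m

The magnetic force provides the centripetal force: qvB = mv²/r, so r = mv/(qB).
r = (2.32×10^-26 kg)(1.22×10^6 m/s) / [(1×1.60×10^-19 C)(0.0423 T)] = 4.19 m.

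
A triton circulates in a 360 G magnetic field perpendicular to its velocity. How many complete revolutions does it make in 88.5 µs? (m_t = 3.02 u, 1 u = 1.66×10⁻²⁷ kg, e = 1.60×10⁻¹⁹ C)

N = 16

T = 2πm/(qB) = 2π(5.0132×10^-27) / [(1×1.60×10^-19)(0.0360)] = 5.4686×10^-6 s.
N = t/T = 8.85×10^-5 / 5.4686×10^-6 ≈ 16.18, so 16 complete revolutions.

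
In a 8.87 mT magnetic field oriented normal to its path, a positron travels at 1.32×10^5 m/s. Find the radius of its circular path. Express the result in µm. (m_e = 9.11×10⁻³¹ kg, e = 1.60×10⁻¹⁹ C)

r ≈ 84.7 µm

The magnetic force provides the centripetal force: qvB = mv²/r, so r = mv/(qB).
r = (9.11×10^-31 kg)(1.32×10^5 m/s) / [(1×1.60×10^-19 C)(8.87×10^-3 T)] = 8.47×10^-5 m.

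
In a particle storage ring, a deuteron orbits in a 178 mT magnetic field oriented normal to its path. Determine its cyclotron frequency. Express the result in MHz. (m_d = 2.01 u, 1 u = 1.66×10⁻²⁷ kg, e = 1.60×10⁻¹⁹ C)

f = qB/(2πm) = (1×1.60×10^-19)(0.178) / [2π(3.34×10^-27)] = 1.36×10^6 Hz.

f ≈ 1.36 MHz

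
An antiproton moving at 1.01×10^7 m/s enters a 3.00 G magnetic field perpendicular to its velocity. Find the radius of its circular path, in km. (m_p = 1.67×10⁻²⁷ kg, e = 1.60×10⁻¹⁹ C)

r ≈ 0.351 km

The magnetic force provides the centripetal force: qvB = mv²/r, so r = mv/(qB).
r = (1.67×10^-27 kg)(1.01×10^7 m/s) / [(1×1.60×10^-19 C)(3.00×10^-4 T)] = 351 m.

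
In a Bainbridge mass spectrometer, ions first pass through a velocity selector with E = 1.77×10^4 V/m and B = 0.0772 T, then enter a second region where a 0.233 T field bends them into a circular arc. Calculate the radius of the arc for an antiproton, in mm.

The selector passes v = E/B = 1.77×10^4/0.0772 = 2.29×10^5 m/s.
In the deflection region, r = mv/(qB₂) = (1.67×10^-27)(2.29×10^5) / [(1×1.60×10^-19)(0.233)] = 0.0103 m.

r ≈ 10.3 mm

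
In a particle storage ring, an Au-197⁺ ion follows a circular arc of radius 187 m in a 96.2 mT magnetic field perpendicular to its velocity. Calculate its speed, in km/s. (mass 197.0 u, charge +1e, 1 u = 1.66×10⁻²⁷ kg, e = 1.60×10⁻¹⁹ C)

From qvB = mv²/r, v = qBr/m.
v = (1×1.60×10^-19)(0.0962)(187) / (3.27×10^-25) = 8.80×10^6 m/s.

v ≈ 8800 km/s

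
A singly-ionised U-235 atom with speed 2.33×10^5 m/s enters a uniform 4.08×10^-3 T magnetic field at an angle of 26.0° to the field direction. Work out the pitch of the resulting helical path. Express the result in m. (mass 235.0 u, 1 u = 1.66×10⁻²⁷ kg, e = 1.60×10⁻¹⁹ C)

The velocity component along B is v∥ = v cos26.0° = 2.09×10^5 m/s.
The cyclotron period T = 2πm/(qB) = 3.75×10^-3 s is set by m, q, B alone.
Pitch = v∥·T = (2.09×10^5)(3.75×10^-3) = 786 m.

pitch ≈ 786 m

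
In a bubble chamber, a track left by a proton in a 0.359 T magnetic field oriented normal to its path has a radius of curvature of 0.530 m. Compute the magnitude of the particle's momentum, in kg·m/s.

Since qvB = mv²/r, the momentum p = mv = qBr.
p = (1×1.60×10^-19)(0.359)(0.530) = 3.04×10^-20 kg·m/s.

p ≈ 3.04×10^-20 kg·m/s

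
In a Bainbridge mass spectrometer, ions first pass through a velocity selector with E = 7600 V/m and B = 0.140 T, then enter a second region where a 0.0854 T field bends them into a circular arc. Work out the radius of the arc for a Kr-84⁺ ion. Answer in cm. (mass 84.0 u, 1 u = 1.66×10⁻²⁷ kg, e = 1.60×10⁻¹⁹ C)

The selector passes v = E/B = 7600/0.140 = 5.43×10^4 m/s.
In the deflection region, r = mv/(qB₂) = (1.39×10^-25)(5.43×10^4) / [(1×1.60×10^-19)(0.0854)] = 0.554 m.

r ≈ 55.4 cm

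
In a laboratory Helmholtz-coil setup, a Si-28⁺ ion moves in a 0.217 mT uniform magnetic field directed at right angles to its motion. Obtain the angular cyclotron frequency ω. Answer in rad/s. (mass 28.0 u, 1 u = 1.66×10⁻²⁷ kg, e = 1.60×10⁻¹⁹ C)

ω = qB/m = (1×1.60×10^-19)(2.17×10^-4) / (4.65×10^-26) = 747 rad/s.

ω ≈ 747 rad/s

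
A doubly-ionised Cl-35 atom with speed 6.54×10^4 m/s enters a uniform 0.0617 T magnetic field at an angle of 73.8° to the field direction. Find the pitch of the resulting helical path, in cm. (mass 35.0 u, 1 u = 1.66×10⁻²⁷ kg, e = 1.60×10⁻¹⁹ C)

The velocity component along B is v∥ = v cos73.8° = 1.82×10^4 m/s.
The cyclotron period T = 2πm/(qB) = 1.85×10^-5 s is set by m, q, B alone.
Pitch = v∥·T = (1.82×10^4)(1.85×10^-5) = 0.337 m.

pitch ≈ 33.7 cm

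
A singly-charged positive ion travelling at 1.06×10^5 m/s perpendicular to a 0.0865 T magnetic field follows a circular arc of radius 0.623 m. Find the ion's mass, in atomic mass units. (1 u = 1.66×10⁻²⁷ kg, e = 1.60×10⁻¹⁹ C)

m ≈ 49.0 u

qvB = mv²/r ⇒ m = qBr/v.
m = (1×1.60×10^-19)(0.0865)(0.623) / (1.06×10^5) = 8.13×10^-26 kg = 49.0 u.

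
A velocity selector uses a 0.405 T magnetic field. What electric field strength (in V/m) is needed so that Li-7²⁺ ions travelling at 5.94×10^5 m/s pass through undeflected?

qE = qvB ⇒ E = vB = (5.94×10^5)(0.405) = 2.41×10^5 V/m.

E ≈ 2.41×10^5 V/m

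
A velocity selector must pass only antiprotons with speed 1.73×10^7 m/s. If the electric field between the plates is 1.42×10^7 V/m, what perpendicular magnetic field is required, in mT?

qE = qvB ⇒ B = E/v = (1.42×10^7) / (1.73×10^7) = 0.821 T.

B ≈ 821 mT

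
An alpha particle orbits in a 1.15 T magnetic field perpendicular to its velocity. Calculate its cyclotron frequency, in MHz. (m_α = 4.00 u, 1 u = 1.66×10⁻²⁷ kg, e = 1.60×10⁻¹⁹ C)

f = qB/(2πm) = (2×1.60×10^-19)(1.15) / [2π(6.64×10^-27)] = 8.82×10^6 Hz.

f ≈ 8.82 MHz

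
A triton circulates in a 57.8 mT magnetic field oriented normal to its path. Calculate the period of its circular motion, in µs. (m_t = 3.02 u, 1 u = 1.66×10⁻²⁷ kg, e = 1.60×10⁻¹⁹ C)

The cyclotron period is independent of speed: T = 2πm/(qB).
T = 2π(5.01×10^-27) / [(1×1.60×10^-19)(0.0578)] = 3.41×10^-6 s.

T ≈ 3.41 µs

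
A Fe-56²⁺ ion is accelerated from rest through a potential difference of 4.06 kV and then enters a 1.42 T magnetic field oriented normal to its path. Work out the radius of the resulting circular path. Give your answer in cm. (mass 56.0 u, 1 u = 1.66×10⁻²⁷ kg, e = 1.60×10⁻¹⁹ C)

r ≈ 3.42 cm

The kinetic energy gained is K = qV = (2×1.60×10^-19)(4060) = 1.30×10^-15 J.
v = √(2K/m) = 1.67×10^5 m/s.
r = mv/(qB) = (9.30×10^-26)(1.67×10^5) / [(2×1.60×10^-19)(1.42)] = 0.0342 m.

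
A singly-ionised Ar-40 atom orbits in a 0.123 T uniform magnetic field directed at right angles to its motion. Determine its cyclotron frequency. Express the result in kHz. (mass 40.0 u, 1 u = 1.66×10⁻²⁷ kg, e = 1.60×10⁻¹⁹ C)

f = qB/(2πm) = (1×1.60×10^-19)(0.123) / [2π(6.64×10^-26)] = 4.72×10^4 Hz.

f ≈ 47.2 kHz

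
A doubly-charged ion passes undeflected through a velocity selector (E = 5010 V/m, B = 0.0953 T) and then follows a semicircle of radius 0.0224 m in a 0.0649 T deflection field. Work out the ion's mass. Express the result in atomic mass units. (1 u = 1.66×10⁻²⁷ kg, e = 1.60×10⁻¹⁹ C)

v = E/B₁ = 5.26×10^4 m/s.
From r = mv/(qB₂), m = qB₂r/v = (2×1.60×10^-19)(0.0649)(0.0224) / (5.26×10^4) = 8.85×10^-27 kg.
In atomic mass units: m = 8.85×10^-27 / 1.66×10^-27 = 5.33 u.

m ≈ 5.33 u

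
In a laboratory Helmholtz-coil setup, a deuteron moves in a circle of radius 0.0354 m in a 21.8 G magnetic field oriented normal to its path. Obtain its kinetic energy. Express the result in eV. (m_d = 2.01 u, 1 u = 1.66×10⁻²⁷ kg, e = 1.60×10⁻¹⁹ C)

K ≈ 0.143 eV

v = qBr/m = (1×1.60×10^-19)(2.18×10^-3)(0.0354) / (3.34×10^-27) = 3700 m/s.
K = ½mv² = 0.5·(3.34×10^-27)·(3700)² = 2.28×10^-20 J = 0.143 eV.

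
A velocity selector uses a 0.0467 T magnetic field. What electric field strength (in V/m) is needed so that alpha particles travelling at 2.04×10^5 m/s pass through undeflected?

qE = qvB ⇒ E = vB = (2.04×10^5)(0.0467) = 9530 V/m.

E ≈ 9530 V/m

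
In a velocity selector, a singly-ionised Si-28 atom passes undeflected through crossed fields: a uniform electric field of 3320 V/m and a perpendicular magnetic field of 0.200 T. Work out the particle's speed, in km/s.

For zero net force, qE = qvB, so v = E/B.
v = (3320) / (0.200) = 1.66×10^4 m/s.

v ≈ 16.6 km/s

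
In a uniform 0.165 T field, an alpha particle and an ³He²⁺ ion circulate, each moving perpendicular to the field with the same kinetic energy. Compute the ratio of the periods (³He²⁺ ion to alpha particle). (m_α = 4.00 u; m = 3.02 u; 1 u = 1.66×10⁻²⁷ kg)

T = 2πm/(qB) is independent of speed, so T₂/T₁ = (m₂/q₂)/(m₁/q₁).
T_{³He²⁺ ion}/T_{alpha particle} = (5.01×10^-27/2e) / (6.64×10^-27/2e) = 0.755.

ratio ≈ 0.755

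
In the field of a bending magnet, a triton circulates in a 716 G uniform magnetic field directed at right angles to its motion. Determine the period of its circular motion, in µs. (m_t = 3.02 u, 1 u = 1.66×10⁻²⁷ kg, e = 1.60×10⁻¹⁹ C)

T ≈ 2.75 µs

The cyclotron period is independent of speed: T = 2πm/(qB).
T = 2π(5.01×10^-27) / [(1×1.60×10^-19)(0.0716)] = 2.75×10^-6 s.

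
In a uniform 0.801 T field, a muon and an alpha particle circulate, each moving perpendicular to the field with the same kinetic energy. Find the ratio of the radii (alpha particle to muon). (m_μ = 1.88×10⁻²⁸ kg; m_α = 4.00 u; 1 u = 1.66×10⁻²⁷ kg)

r = √(2mK)/(qB) ⇒ at equal K, r ∝ √m/q.
r_{alpha particle}/r_{muon} = 2.97.

ratio ≈ 2.97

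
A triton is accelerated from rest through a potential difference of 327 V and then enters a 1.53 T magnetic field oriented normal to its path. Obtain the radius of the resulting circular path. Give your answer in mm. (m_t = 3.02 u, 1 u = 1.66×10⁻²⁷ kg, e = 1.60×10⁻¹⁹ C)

r ≈ 2.96 mm

The kinetic energy gained is K = qV = (1×1.60×10^-19)(327) = 5.23×10^-17 J.
v = √(2K/m) = 1.44×10^5 m/s.
r = mv/(qB) = (5.01×10^-27)(1.44×10^5) / [(1×1.60×10^-19)(1.53)] = 2.96×10^-3 m.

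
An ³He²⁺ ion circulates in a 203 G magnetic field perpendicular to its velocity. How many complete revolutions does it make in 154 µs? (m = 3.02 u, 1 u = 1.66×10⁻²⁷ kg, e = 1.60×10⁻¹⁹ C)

N = 31

T = 2πm/(qB) = 2π(5.0132×10^-27) / [(2×1.60×10^-19)(0.0203)] = 4.8490×10^-6 s.
N = t/T = 1.54×10^-4 / 4.8490×10^-6 ≈ 31.76, so 31 complete revolutions.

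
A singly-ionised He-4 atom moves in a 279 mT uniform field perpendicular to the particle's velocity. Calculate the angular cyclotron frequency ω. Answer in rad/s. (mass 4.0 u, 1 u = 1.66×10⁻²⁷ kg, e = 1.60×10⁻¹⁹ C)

ω = qB/m = (1×1.60×10^-19)(0.279) / (6.64×10^-27) = 6.72×10^6 rad/s.

ω ≈ 6.72×10^6 rad/s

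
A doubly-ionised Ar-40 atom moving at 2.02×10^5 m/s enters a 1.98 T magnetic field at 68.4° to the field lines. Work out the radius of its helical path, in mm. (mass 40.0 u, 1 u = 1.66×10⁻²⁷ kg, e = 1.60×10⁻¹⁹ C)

Only the perpendicular component v⊥ = v sin68.4° = 1.88×10^5 m/s is bent by the field.
r = m v⊥ /(qB) = (6.64×10^-26)(1.88×10^5) / [(2×1.60×10^-19)(1.98)] = 0.0197 m.

r ≈ 19.7 mm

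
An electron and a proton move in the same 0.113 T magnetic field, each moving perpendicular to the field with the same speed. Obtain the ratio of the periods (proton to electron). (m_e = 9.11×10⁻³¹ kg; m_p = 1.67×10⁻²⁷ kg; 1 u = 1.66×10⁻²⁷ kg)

T = 2πm/(qB) is independent of speed, so T₂/T₁ = (m₂/q₂)/(m₁/q₁).
T_{proton}/T_{electron} = (1.67×10^-27/1e) / (9.11×10^-31/1e) = 1830.

ratio ≈ 1830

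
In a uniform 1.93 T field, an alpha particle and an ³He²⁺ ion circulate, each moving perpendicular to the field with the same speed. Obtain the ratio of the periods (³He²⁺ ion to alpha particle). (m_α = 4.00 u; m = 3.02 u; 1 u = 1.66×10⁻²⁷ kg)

T = 2πm/(qB) is independent of speed, so T₂/T₁ = (m₂/q₂)/(m₁/q₁).
T_{³He²⁺ ion}/T_{alpha particle} = (5.01×10^-27/2e) / (6.64×10^-27/2e) = 0.755.

ratio ≈ 0.755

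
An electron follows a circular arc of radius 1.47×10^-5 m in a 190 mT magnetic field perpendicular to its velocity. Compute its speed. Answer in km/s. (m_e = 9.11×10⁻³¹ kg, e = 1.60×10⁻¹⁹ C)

From qvB = mv²/r, v = qBr/m.
v = (1×1.60×10^-19)(0.190)(1.47×10^-5) / (9.11×10^-31) = 4.91×10^5 m/s.

v ≈ 491 km/s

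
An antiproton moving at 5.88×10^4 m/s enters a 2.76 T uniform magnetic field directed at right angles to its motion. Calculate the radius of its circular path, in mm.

The magnetic force provides the centripetal force: qvB = mv²/r, so r = mv/(qB).
r = (1.67×10^-27 kg)(5.88×10^4 m/s) / [(1×1.60×10^-19 C)(2.76 T)] = 2.22×10^-4 m.

r ≈ 0.222 mm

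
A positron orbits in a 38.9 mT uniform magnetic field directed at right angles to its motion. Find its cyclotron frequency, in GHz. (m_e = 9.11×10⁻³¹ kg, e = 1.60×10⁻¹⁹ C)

f = qB/(2πm) = (1×1.60×10^-19)(0.0389) / [2π(9.11×10^-31)] = 1.09×10^9 Hz.

f ≈ 1.09 GHz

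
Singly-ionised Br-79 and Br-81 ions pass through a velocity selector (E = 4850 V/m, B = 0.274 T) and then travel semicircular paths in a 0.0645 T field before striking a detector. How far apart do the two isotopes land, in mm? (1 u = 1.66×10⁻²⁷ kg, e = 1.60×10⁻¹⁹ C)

Both emerge at v = E/B₁ = 1.77×10^4 m/s.
r = mv/(qB₂), so r₁ = 0.22493 m and r₂ = 0.23062 m, giving Δr = 5.69×10^-3 m.
After a semicircle each ion lands a diameter 2r from the entry slit, so the separation is 2Δr = 0.0114 m.

Δd ≈ 11.4 mm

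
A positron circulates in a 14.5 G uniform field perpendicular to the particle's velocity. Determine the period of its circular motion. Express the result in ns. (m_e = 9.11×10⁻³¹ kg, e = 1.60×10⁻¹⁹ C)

The cyclotron period is independent of speed: T = 2πm/(qB).
T = 2π(9.11×10^-31) / [(1×1.60×10^-19)(1.45×10^-3)] = 2.47×10^-8 s.

T ≈ 24.7 ns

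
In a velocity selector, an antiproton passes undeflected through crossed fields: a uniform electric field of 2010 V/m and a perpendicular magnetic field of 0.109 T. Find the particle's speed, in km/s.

For zero net force, qE = qvB, so v = E/B.
v = (2010) / (0.109) = 1.84×10^4 m/s.

v ≈ 18.4 km/s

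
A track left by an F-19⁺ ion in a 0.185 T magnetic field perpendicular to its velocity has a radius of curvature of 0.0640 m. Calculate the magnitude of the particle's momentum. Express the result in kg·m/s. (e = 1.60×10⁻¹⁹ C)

p ≈ 1.89×10^-21 kg·m/s

Since qvB = mv²/r, the momentum p = mv = qBr.
p = (1×1.60×10^-19)(0.185)(0.0640) = 1.89×10^-21 kg·m/s.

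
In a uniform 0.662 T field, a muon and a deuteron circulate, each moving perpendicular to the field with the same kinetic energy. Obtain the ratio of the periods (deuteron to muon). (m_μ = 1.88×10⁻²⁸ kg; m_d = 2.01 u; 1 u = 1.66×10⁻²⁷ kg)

T = 2πm/(qB) is independent of speed, so T₂/T₁ = (m₂/q₂)/(m₁/q₁).
T_{deuteron}/T_{muon} = (3.34×10^-27/1e) / (1.88×10^-28/1e) = 17.7.

ratio ≈ 17.7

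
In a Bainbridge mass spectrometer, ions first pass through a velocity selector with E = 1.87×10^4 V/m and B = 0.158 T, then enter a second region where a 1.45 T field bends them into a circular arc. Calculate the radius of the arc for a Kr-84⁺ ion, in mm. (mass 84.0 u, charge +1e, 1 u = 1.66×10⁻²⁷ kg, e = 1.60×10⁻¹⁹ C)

The selector passes v = E/B = 1.87×10^4/0.158 = 1.18×10^5 m/s.
In the deflection region, r = mv/(qB₂) = (1.39×10^-25)(1.18×10^5) / [(1×1.60×10^-19)(1.45)] = 0.0711 m.

r ≈ 71.1 mm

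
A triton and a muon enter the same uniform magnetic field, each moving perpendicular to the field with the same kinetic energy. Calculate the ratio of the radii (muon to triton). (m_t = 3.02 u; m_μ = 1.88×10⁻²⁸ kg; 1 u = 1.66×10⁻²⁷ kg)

ratio ≈ 0.194

r = √(2mK)/(qB) ⇒ at equal K, r ∝ √m/q.
r_{muon}/r_{triton} = 0.194.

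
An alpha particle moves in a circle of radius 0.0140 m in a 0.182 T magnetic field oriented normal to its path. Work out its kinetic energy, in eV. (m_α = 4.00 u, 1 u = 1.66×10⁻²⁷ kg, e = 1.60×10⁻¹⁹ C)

K ≈ 313 eV

v = qBr/m = (2×1.60×10^-19)(0.182)(0.0140) / (6.64×10^-27) = 1.23×10^5 m/s.
K = ½mv² = 0.5·(6.64×10^-27)·(1.23×10^5)² = 5.01×10^-17 J = 313 eV.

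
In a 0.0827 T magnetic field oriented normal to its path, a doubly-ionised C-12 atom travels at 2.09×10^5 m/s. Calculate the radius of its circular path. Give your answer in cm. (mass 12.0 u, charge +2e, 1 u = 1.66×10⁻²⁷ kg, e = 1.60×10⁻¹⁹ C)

The magnetic force provides the centripetal force: qvB = mv²/r, so r = mv/(qB).
r = (1.99×10^-26 kg)(2.09×10^5 m/s) / [(2×1.60×10^-19 C)(0.0827 T)] = 0.157 m.

r ≈ 15.7 cm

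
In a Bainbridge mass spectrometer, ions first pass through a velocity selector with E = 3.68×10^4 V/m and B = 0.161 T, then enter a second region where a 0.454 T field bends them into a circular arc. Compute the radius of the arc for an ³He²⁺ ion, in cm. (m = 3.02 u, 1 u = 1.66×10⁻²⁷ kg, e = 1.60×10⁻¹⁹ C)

The selector passes v = E/B = 3.68×10^4/0.161 = 2.29×10^5 m/s.
In the deflection region, r = mv/(qB₂) = (5.01×10^-27)(2.29×10^5) / [(2×1.60×10^-19)(0.454)] = 7.89×10^-3 m.

r ≈ 0.789 cm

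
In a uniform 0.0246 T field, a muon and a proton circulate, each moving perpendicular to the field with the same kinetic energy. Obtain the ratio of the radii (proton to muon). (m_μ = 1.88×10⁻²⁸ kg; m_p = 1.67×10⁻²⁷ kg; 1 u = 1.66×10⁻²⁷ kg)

r = √(2mK)/(qB) ⇒ at equal K, r ∝ √m/q.
r_{proton}/r_{muon} = 2.98.

ratio ≈ 2.98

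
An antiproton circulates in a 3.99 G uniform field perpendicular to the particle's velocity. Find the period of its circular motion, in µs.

T ≈ 164 µs

The cyclotron period is independent of speed: T = 2πm/(qB).
T = 2π(1.67×10^-27) / [(1×1.60×10^-19)(3.99×10^-4)] = 1.64×10^-4 s.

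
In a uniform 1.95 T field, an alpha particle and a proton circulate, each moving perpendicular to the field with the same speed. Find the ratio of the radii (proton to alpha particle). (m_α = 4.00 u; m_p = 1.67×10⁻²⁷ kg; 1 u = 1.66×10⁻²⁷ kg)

r = mv/(qB) ⇒ at equal v, r ∝ m/q.
r_{proton}/r_{alpha particle} = 0.503.

ratio ≈ 0.503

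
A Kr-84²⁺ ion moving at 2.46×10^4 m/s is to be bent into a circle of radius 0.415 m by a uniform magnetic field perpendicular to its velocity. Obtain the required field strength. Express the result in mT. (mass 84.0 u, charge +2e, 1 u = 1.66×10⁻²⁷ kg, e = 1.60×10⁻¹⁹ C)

B ≈ 25.8 mT

qvB = mv²/r gives B = mv/(qr).
B = (1.39×10^-25)(2.46×10^4) / [(2×1.60×10^-19)(0.415)] = 0.0258 T.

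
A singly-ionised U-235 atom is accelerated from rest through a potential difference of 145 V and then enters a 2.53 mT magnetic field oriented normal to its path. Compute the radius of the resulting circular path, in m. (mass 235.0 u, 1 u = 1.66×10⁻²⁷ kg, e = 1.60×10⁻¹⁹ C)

The kinetic energy gained is K = qV = (1×1.60×10^-19)(145) = 2.32×10^-17 J.
v = √(2K/m) = 1.09×10^4 m/s.
r = mv/(qB) = (3.90×10^-25)(1.09×10^4) / [(1×1.60×10^-19)(2.53×10^-3)] = 10.5 m.

r ≈ 10.5 m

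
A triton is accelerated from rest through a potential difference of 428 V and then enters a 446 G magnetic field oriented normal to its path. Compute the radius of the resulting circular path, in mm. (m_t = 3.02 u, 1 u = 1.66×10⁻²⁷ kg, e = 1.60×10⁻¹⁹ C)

r ≈ 116 mm

The kinetic energy gained is K = qV = (1×1.60×10^-19)(428) = 6.85×10^-17 J.
v = √(2K/m) = 1.65×10^5 m/s.
r = mv/(qB) = (5.01×10^-27)(1.65×10^5) / [(1×1.60×10^-19)(0.0446)] = 0.116 m.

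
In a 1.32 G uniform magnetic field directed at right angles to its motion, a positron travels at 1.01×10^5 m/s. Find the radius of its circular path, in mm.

r ≈ 4.36 mm

The magnetic force provides the centripetal force: qvB = mv²/r, so r = mv/(qB).
r = (9.11×10^-31 kg)(1.01×10^5 m/s) / [(1×1.60×10^-19 C)(1.32×10^-4 T)] = 4.36×10^-3 m.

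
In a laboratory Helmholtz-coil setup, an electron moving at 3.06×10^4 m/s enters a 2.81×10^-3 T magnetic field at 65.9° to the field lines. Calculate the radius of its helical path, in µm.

r ≈ 56.6 µm

Only the perpendicular component v⊥ = v sin65.9° = 2.79×10^4 m/s is bent by the field.
r = m v⊥ /(qB) = (9.11×10^-31)(2.79×10^4) / [(1×1.60×10^-19)(2.81×10^-3)] = 5.66×10^-5 m.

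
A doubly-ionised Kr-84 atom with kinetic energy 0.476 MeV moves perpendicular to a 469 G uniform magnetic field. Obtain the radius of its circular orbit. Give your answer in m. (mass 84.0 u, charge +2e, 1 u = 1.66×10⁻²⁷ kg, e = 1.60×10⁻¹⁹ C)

r ≈ 9.71 m

Convert the energy: K = 0.476 MeV = 7.62×10^-14 J.
v = √(2K/m) = √(2·7.62×10^-14/1.39×10^-25) = 1.05×10^6 m/s.
r = mv/(qB) = (1.39×10^-25)(1.05×10^6) / [(2×1.60×10^-19)(0.0469)] = 9.71 m.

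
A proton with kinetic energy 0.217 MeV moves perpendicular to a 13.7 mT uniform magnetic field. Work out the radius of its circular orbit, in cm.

r ≈ 491 cm

Convert the energy: K = 0.217 MeV = 3.47×10^-14 J.
v = √(2K/m) = √(2·3.47×10^-14/1.67×10^-27) = 6.45×10^6 m/s.
r = mv/(qB) = (1.67×10^-27)(6.45×10^6) / [(1×1.60×10^-19)(0.0137)] = 4.91 m.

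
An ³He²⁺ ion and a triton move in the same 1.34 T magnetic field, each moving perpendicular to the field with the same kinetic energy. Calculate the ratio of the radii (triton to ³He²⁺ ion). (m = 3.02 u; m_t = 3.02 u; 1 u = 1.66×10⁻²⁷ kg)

r = √(2mK)/(qB) ⇒ at equal K, r ∝ √m/q.
r_{triton}/r_{³He²⁺ ion} = 2.00.

ratio ≈ 2.00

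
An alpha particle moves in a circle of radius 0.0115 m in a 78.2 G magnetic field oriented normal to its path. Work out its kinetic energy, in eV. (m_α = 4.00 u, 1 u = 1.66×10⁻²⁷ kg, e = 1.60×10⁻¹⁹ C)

K ≈ 0.390 eV

v = qBr/m = (2×1.60×10^-19)(7.82×10^-3)(0.0115) / (6.64×10^-27) = 4330 m/s.
K = ½mv² = 0.5·(6.64×10^-27)·(4330)² = 6.24×10^-20 J = 0.390 eV.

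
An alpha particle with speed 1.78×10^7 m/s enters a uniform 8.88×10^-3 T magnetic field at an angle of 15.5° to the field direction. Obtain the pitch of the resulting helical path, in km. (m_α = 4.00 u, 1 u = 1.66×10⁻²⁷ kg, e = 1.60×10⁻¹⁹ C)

The velocity component along B is v∥ = v cos15.5° = 1.72×10^7 m/s.
The cyclotron period T = 2πm/(qB) = 1.47×10^-5 s is set by m, q, B alone.
Pitch = v∥·T = (1.72×10^7)(1.47×10^-5) = 252 m.

pitch ≈ 0.252 km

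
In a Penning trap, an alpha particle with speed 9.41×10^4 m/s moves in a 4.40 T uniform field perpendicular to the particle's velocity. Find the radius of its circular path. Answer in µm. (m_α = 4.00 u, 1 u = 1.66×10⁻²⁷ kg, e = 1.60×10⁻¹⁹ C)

r ≈ 444 µm

The magnetic force provides the centripetal force: qvB = mv²/r, so r = mv/(qB).
r = (6.64×10^-27 kg)(9.41×10^4 m/s) / [(2×1.60×10^-19 C)(4.40 T)] = 4.44×10^-4 m.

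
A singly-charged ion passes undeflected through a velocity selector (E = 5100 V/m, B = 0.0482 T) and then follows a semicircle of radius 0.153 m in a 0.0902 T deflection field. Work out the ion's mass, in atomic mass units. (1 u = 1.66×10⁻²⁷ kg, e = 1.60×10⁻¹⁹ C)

m ≈ 12.6 u

v = E/B₁ = 1.06×10^5 m/s.
From r = mv/(qB₂), m = qB₂r/v = (1×1.60×10^-19)(0.0902)(0.153) / (1.06×10^5) = 2.09×10^-26 kg.
In atomic mass units: m = 2.09×10^-26 / 1.66×10^-27 = 12.6 u.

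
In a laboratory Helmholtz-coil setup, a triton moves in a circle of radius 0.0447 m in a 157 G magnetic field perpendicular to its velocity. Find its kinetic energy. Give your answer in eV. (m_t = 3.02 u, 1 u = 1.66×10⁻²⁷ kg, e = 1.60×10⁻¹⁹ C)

v = qBr/m = (1×1.60×10^-19)(0.0157)(0.0447) / (5.01×10^-27) = 2.24×10^4 m/s.
K = ½mv² = 0.5·(5.01×10^-27)·(2.24×10^4)² = 1.26×10^-18 J = 7.86 eV.

K ≈ 7.86 eV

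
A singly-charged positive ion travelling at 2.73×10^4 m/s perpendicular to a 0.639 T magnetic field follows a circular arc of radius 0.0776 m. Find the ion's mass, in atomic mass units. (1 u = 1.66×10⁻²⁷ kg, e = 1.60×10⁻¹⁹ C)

m ≈ 175 u

qvB = mv²/r ⇒ m = qBr/v.
m = (1×1.60×10^-19)(0.639)(0.0776) / (2.73×10^4) = 2.91×10^-25 kg = 175 u.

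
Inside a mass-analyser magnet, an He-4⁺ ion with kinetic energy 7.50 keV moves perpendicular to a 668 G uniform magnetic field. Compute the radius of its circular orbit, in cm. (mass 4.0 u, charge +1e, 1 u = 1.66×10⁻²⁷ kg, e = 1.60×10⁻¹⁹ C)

Convert the energy: K = 7.50 keV = 1.20×10^-15 J.
v = √(2K/m) = √(2·1.20×10^-15/6.64×10^-27) = 6.01×10^5 m/s.
r = mv/(qB) = (6.64×10^-27)(6.01×10^5) / [(1×1.60×10^-19)(0.0668)] = 0.374 m.

r ≈ 37.4 cm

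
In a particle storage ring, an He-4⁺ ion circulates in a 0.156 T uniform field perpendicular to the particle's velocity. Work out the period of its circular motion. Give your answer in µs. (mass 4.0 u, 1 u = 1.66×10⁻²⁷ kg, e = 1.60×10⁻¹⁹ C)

T ≈ 1.67 µs

The cyclotron period is independent of speed: T = 2πm/(qB).
T = 2π(6.64×10^-27) / [(1×1.60×10^-19)(0.156)] = 1.67×10^-6 s.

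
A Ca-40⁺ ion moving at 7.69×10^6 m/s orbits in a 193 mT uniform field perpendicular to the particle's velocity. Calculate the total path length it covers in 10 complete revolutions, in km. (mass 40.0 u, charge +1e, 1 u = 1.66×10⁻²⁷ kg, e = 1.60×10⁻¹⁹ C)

r = mv/(qB) = 16.5 m, so one revolution covers 2πr = 104 m.
In 10 revolutions: L = 10·2πr = 1040 m.

L ≈ 1.04 km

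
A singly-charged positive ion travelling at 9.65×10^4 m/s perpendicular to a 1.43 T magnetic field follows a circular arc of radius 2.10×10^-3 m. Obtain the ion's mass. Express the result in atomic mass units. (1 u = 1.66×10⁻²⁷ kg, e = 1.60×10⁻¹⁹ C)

m ≈ 3.00 u

qvB = mv²/r ⇒ m = qBr/v.
m = (1×1.60×10^-19)(1.43)(2.10×10^-3) / (9.65×10^4) = 4.98×10^-27 kg = 3.00 u.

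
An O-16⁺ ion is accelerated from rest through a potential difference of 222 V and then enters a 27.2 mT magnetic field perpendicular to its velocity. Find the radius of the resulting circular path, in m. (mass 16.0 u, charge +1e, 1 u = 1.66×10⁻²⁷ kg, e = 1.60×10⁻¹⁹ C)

r ≈ 0.316 m

The kinetic energy gained is K = qV = (1×1.60×10^-19)(222) = 3.55×10^-17 J.
v = √(2K/m) = 5.17×10^4 m/s.
r = mv/(qB) = (2.66×10^-26)(5.17×10^4) / [(1×1.60×10^-19)(0.0272)] = 0.316 m.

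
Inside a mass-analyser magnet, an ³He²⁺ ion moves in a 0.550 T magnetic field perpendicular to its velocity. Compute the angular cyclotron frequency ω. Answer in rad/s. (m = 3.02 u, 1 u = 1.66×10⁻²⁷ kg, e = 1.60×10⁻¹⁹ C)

ω ≈ 3.51×10^7 rad/s

ω = qB/m = (2×1.60×10^-19)(0.550) / (5.01×10^-27) = 3.51×10^7 rad/s.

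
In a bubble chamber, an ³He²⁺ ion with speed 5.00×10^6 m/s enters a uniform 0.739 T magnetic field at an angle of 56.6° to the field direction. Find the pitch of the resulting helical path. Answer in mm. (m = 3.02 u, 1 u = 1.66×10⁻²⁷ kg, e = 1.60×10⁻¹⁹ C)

The velocity component along B is v∥ = v cos56.6° = 2.75×10^6 m/s.
The cyclotron period T = 2πm/(qB) = 1.33×10^-7 s is set by m, q, B alone.
Pitch = v∥·T = (2.75×10^6)(1.33×10^-7) = 0.367 m.

pitch ≈ 367 mm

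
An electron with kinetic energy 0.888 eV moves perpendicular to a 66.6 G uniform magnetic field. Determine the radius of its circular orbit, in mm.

Convert the energy: K = 0.888 eV = 1.42×10^-19 J.
v = √(2K/m) = √(2·1.42×10^-19/9.11×10^-31) = 5.58×10^5 m/s.
r = mv/(qB) = (9.11×10^-31)(5.58×10^5) / [(1×1.60×10^-19)(6.66×10^-3)] = 4.77×10^-4 m.

r ≈ 0.477 mm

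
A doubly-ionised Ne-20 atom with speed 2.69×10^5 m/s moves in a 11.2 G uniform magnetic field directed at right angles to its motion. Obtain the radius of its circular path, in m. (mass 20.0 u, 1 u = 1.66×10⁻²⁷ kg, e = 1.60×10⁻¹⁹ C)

The magnetic force provides the centripetal force: qvB = mv²/r, so r = mv/(qB).
r = (3.32×10^-26 kg)(2.69×10^5 m/s) / [(2×1.60×10^-19 C)(1.12×10^-3 T)] = 24.9 m.

r ≈ 24.9 m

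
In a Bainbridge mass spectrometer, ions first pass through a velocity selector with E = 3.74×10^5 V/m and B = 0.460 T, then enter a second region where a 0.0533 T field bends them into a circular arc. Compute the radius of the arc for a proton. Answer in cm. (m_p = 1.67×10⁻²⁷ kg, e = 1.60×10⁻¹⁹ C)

The selector passes v = E/B = 3.74×10^5/0.460 = 8.13×10^5 m/s.
In the deflection region, r = mv/(qB₂) = (1.67×10^-27)(8.13×10^5) / [(1×1.60×10^-19)(0.0533)] = 0.159 m.

r ≈ 15.9 cm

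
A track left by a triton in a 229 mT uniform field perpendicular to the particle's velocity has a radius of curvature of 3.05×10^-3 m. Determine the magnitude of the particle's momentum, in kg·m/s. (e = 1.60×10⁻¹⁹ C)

Since qvB = mv²/r, the momentum p = mv = qBr.
p = (1×1.60×10^-19)(0.229)(3.05×10^-3) = 1.12×10^-22 kg·m/s.

p ≈ 1.12×10^-22 kg·m/s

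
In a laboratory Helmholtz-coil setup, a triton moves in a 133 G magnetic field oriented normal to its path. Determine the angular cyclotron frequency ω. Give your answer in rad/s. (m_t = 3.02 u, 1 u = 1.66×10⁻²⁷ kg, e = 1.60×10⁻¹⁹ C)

ω ≈ 4.24×10^5 rad/s

ω = qB/m = (1×1.60×10^-19)(0.0133) / (5.01×10^-27) = 4.24×10^5 rad/s.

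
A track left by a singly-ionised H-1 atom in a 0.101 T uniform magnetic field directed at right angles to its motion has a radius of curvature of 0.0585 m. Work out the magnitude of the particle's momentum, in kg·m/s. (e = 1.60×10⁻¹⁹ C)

Since qvB = mv²/r, the momentum p = mv = qBr.
p = (1×1.60×10^-19)(0.101)(0.0585) = 9.45×10^-22 kg·m/s.

p ≈ 9.45×10^-22 kg·m/s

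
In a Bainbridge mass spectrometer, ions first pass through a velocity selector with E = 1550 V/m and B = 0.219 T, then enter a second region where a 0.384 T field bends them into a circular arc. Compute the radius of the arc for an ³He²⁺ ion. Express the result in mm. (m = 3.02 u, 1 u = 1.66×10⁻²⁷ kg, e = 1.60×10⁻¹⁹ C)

r ≈ 0.289 mm

The selector passes v = E/B = 1550/0.219 = 7080 m/s.
In the deflection region, r = mv/(qB₂) = (5.01×10^-27)(7080) / [(2×1.60×10^-19)(0.384)] = 2.89×10^-4 m.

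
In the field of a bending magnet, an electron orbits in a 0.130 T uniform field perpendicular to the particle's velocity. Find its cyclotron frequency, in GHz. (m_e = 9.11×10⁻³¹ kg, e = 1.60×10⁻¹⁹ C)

f ≈ 3.63 GHz

f = qB/(2πm) = (1×1.60×10^-19)(0.130) / [2π(9.11×10^-31)] = 3.63×10^9 Hz.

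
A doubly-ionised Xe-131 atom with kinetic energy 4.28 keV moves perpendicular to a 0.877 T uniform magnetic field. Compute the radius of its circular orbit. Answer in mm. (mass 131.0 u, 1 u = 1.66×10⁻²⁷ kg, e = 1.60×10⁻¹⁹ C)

r ≈ 61.5 mm

Convert the energy: K = 4.28 keV = 6.85×10^-16 J.
v = √(2K/m) = √(2·6.85×10^-16/2.17×10^-25) = 7.94×10^4 m/s.
r = mv/(qB) = (2.17×10^-25)(7.94×10^4) / [(2×1.60×10^-19)(0.877)] = 0.0615 m.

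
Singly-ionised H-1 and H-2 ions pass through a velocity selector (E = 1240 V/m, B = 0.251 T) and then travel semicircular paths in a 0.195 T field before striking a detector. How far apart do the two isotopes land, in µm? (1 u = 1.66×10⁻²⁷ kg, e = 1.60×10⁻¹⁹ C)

Both emerge at v = E/B₁ = 4940 m/s.
r = mv/(qB₂), so r₁ = 2.63×10^-4 m and r₂ = 5.26×10^-4 m, giving Δr = 2.63×10^-4 m.
After a semicircle each ion lands a diameter 2r from the entry slit, so the separation is 2Δr = 5.26×10^-4 m.

Δd ≈ 526 µm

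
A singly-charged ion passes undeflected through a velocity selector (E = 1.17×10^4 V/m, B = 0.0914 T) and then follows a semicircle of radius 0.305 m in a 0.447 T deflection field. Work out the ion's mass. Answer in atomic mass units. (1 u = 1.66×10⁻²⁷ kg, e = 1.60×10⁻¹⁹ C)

m ≈ 103 u

v = E/B₁ = 1.28×10^5 m/s.
From r = mv/(qB₂), m = qB₂r/v = (1×1.60×10^-19)(0.447)(0.305) / (1.28×10^5) = 1.70×10^-25 kg.
In atomic mass units: m = 1.70×10^-25 / 1.66×10^-27 = 103 u.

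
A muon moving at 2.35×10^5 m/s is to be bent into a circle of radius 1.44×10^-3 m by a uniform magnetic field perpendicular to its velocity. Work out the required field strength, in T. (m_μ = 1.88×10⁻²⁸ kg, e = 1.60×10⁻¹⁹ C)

qvB = mv²/r gives B = mv/(qr).
B = (1.88×10^-28)(2.35×10^5) / [(1×1.60×10^-19)(1.44×10^-3)] = 0.192 T.

B ≈ 0.192 T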